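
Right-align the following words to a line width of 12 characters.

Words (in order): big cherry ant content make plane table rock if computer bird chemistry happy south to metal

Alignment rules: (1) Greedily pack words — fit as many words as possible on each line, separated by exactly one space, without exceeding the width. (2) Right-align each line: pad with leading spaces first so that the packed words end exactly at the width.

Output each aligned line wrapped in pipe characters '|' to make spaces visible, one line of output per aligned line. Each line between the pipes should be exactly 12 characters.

Answer: |  big cherry|
| ant content|
|  make plane|
|  table rock|
| if computer|
|        bird|
|   chemistry|
| happy south|
|    to metal|

Derivation:
Line 1: ['big', 'cherry'] (min_width=10, slack=2)
Line 2: ['ant', 'content'] (min_width=11, slack=1)
Line 3: ['make', 'plane'] (min_width=10, slack=2)
Line 4: ['table', 'rock'] (min_width=10, slack=2)
Line 5: ['if', 'computer'] (min_width=11, slack=1)
Line 6: ['bird'] (min_width=4, slack=8)
Line 7: ['chemistry'] (min_width=9, slack=3)
Line 8: ['happy', 'south'] (min_width=11, slack=1)
Line 9: ['to', 'metal'] (min_width=8, slack=4)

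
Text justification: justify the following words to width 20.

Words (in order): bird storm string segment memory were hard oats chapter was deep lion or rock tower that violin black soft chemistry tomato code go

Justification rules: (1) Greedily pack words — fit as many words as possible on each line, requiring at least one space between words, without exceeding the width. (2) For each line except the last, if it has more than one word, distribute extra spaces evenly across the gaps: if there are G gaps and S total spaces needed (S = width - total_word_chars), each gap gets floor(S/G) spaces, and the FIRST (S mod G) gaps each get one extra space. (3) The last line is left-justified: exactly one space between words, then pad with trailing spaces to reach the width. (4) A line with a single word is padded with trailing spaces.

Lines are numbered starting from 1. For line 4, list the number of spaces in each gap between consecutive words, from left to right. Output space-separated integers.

Line 1: ['bird', 'storm', 'string'] (min_width=17, slack=3)
Line 2: ['segment', 'memory', 'were'] (min_width=19, slack=1)
Line 3: ['hard', 'oats', 'chapter'] (min_width=17, slack=3)
Line 4: ['was', 'deep', 'lion', 'or'] (min_width=16, slack=4)
Line 5: ['rock', 'tower', 'that'] (min_width=15, slack=5)
Line 6: ['violin', 'black', 'soft'] (min_width=17, slack=3)
Line 7: ['chemistry', 'tomato'] (min_width=16, slack=4)
Line 8: ['code', 'go'] (min_width=7, slack=13)

Answer: 3 2 2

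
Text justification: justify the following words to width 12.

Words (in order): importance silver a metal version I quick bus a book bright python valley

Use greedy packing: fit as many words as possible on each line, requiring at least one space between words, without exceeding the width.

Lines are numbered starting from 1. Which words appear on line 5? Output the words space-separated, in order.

Line 1: ['importance'] (min_width=10, slack=2)
Line 2: ['silver', 'a'] (min_width=8, slack=4)
Line 3: ['metal'] (min_width=5, slack=7)
Line 4: ['version', 'I'] (min_width=9, slack=3)
Line 5: ['quick', 'bus', 'a'] (min_width=11, slack=1)
Line 6: ['book', 'bright'] (min_width=11, slack=1)
Line 7: ['python'] (min_width=6, slack=6)
Line 8: ['valley'] (min_width=6, slack=6)

Answer: quick bus a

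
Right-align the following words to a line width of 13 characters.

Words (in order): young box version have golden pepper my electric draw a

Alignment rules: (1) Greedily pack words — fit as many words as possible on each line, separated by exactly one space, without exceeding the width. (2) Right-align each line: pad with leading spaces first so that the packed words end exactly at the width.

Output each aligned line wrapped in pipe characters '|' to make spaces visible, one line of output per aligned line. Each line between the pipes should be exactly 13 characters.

Answer: |    young box|
| version have|
|golden pepper|
|  my electric|
|       draw a|

Derivation:
Line 1: ['young', 'box'] (min_width=9, slack=4)
Line 2: ['version', 'have'] (min_width=12, slack=1)
Line 3: ['golden', 'pepper'] (min_width=13, slack=0)
Line 4: ['my', 'electric'] (min_width=11, slack=2)
Line 5: ['draw', 'a'] (min_width=6, slack=7)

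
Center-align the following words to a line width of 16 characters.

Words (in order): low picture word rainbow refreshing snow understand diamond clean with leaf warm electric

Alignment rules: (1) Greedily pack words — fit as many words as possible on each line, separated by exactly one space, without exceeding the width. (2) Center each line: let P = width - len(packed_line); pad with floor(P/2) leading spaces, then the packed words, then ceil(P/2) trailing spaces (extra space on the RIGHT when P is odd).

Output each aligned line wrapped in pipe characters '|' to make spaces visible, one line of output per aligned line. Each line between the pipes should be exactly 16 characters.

Answer: |low picture word|
|    rainbow     |
|refreshing snow |
|   understand   |
| diamond clean  |
| with leaf warm |
|    electric    |

Derivation:
Line 1: ['low', 'picture', 'word'] (min_width=16, slack=0)
Line 2: ['rainbow'] (min_width=7, slack=9)
Line 3: ['refreshing', 'snow'] (min_width=15, slack=1)
Line 4: ['understand'] (min_width=10, slack=6)
Line 5: ['diamond', 'clean'] (min_width=13, slack=3)
Line 6: ['with', 'leaf', 'warm'] (min_width=14, slack=2)
Line 7: ['electric'] (min_width=8, slack=8)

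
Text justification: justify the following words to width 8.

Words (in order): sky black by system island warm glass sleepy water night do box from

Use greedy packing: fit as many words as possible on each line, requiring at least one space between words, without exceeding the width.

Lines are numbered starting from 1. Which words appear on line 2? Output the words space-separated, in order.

Answer: black by

Derivation:
Line 1: ['sky'] (min_width=3, slack=5)
Line 2: ['black', 'by'] (min_width=8, slack=0)
Line 3: ['system'] (min_width=6, slack=2)
Line 4: ['island'] (min_width=6, slack=2)
Line 5: ['warm'] (min_width=4, slack=4)
Line 6: ['glass'] (min_width=5, slack=3)
Line 7: ['sleepy'] (min_width=6, slack=2)
Line 8: ['water'] (min_width=5, slack=3)
Line 9: ['night', 'do'] (min_width=8, slack=0)
Line 10: ['box', 'from'] (min_width=8, slack=0)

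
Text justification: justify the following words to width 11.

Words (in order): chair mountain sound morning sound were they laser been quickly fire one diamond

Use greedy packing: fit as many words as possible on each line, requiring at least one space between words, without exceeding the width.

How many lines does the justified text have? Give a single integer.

Answer: 10

Derivation:
Line 1: ['chair'] (min_width=5, slack=6)
Line 2: ['mountain'] (min_width=8, slack=3)
Line 3: ['sound'] (min_width=5, slack=6)
Line 4: ['morning'] (min_width=7, slack=4)
Line 5: ['sound', 'were'] (min_width=10, slack=1)
Line 6: ['they', 'laser'] (min_width=10, slack=1)
Line 7: ['been'] (min_width=4, slack=7)
Line 8: ['quickly'] (min_width=7, slack=4)
Line 9: ['fire', 'one'] (min_width=8, slack=3)
Line 10: ['diamond'] (min_width=7, slack=4)
Total lines: 10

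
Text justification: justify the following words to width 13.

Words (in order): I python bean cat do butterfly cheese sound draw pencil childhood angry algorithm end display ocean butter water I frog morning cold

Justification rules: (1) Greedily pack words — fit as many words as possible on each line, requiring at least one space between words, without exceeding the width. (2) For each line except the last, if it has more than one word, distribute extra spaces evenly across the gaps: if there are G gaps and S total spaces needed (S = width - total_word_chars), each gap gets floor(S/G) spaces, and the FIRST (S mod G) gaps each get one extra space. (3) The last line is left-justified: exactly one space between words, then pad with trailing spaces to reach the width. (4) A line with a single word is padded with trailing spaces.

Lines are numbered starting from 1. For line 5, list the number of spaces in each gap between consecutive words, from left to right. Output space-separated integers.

Answer: 3

Derivation:
Line 1: ['I', 'python', 'bean'] (min_width=13, slack=0)
Line 2: ['cat', 'do'] (min_width=6, slack=7)
Line 3: ['butterfly'] (min_width=9, slack=4)
Line 4: ['cheese', 'sound'] (min_width=12, slack=1)
Line 5: ['draw', 'pencil'] (min_width=11, slack=2)
Line 6: ['childhood'] (min_width=9, slack=4)
Line 7: ['angry'] (min_width=5, slack=8)
Line 8: ['algorithm', 'end'] (min_width=13, slack=0)
Line 9: ['display', 'ocean'] (min_width=13, slack=0)
Line 10: ['butter', 'water'] (min_width=12, slack=1)
Line 11: ['I', 'frog'] (min_width=6, slack=7)
Line 12: ['morning', 'cold'] (min_width=12, slack=1)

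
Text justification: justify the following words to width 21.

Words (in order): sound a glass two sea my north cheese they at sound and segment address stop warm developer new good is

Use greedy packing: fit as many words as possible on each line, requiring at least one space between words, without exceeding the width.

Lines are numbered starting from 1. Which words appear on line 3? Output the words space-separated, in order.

Line 1: ['sound', 'a', 'glass', 'two', 'sea'] (min_width=21, slack=0)
Line 2: ['my', 'north', 'cheese', 'they'] (min_width=20, slack=1)
Line 3: ['at', 'sound', 'and', 'segment'] (min_width=20, slack=1)
Line 4: ['address', 'stop', 'warm'] (min_width=17, slack=4)
Line 5: ['developer', 'new', 'good', 'is'] (min_width=21, slack=0)

Answer: at sound and segment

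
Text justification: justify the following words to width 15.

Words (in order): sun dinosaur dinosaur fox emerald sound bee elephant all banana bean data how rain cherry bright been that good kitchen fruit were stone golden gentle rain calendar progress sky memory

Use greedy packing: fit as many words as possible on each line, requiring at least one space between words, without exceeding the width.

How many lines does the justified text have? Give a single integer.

Line 1: ['sun', 'dinosaur'] (min_width=12, slack=3)
Line 2: ['dinosaur', 'fox'] (min_width=12, slack=3)
Line 3: ['emerald', 'sound'] (min_width=13, slack=2)
Line 4: ['bee', 'elephant'] (min_width=12, slack=3)
Line 5: ['all', 'banana', 'bean'] (min_width=15, slack=0)
Line 6: ['data', 'how', 'rain'] (min_width=13, slack=2)
Line 7: ['cherry', 'bright'] (min_width=13, slack=2)
Line 8: ['been', 'that', 'good'] (min_width=14, slack=1)
Line 9: ['kitchen', 'fruit'] (min_width=13, slack=2)
Line 10: ['were', 'stone'] (min_width=10, slack=5)
Line 11: ['golden', 'gentle'] (min_width=13, slack=2)
Line 12: ['rain', 'calendar'] (min_width=13, slack=2)
Line 13: ['progress', 'sky'] (min_width=12, slack=3)
Line 14: ['memory'] (min_width=6, slack=9)
Total lines: 14

Answer: 14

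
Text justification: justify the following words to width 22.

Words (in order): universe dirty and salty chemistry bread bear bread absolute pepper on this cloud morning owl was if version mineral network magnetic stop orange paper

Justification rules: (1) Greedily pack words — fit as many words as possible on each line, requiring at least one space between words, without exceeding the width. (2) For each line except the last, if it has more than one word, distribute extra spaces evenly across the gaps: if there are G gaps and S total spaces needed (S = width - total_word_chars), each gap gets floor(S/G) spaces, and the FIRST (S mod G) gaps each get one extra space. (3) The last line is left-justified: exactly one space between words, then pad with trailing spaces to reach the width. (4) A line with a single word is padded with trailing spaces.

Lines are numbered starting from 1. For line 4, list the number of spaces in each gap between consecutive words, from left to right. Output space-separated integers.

Line 1: ['universe', 'dirty', 'and'] (min_width=18, slack=4)
Line 2: ['salty', 'chemistry', 'bread'] (min_width=21, slack=1)
Line 3: ['bear', 'bread', 'absolute'] (min_width=19, slack=3)
Line 4: ['pepper', 'on', 'this', 'cloud'] (min_width=20, slack=2)
Line 5: ['morning', 'owl', 'was', 'if'] (min_width=18, slack=4)
Line 6: ['version', 'mineral'] (min_width=15, slack=7)
Line 7: ['network', 'magnetic', 'stop'] (min_width=21, slack=1)
Line 8: ['orange', 'paper'] (min_width=12, slack=10)

Answer: 2 2 1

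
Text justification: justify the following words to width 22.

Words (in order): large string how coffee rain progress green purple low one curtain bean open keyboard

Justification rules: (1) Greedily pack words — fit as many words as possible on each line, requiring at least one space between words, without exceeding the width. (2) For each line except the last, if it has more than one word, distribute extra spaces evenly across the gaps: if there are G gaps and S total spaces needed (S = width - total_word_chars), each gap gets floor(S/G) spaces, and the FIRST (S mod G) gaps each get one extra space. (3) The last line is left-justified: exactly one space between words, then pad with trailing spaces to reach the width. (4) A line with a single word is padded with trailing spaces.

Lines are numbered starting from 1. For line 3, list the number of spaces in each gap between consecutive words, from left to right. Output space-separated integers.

Line 1: ['large', 'string', 'how'] (min_width=16, slack=6)
Line 2: ['coffee', 'rain', 'progress'] (min_width=20, slack=2)
Line 3: ['green', 'purple', 'low', 'one'] (min_width=20, slack=2)
Line 4: ['curtain', 'bean', 'open'] (min_width=17, slack=5)
Line 5: ['keyboard'] (min_width=8, slack=14)

Answer: 2 2 1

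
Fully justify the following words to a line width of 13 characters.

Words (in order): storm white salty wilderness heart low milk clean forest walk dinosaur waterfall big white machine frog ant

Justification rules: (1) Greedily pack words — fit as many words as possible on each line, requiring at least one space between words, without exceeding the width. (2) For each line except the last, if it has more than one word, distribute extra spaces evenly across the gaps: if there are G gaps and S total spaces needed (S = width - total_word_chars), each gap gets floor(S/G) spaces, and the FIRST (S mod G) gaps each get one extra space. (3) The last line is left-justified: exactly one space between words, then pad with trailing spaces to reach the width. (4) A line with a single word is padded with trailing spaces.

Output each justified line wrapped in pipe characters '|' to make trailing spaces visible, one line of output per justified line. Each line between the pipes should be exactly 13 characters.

Line 1: ['storm', 'white'] (min_width=11, slack=2)
Line 2: ['salty'] (min_width=5, slack=8)
Line 3: ['wilderness'] (min_width=10, slack=3)
Line 4: ['heart', 'low'] (min_width=9, slack=4)
Line 5: ['milk', 'clean'] (min_width=10, slack=3)
Line 6: ['forest', 'walk'] (min_width=11, slack=2)
Line 7: ['dinosaur'] (min_width=8, slack=5)
Line 8: ['waterfall', 'big'] (min_width=13, slack=0)
Line 9: ['white', 'machine'] (min_width=13, slack=0)
Line 10: ['frog', 'ant'] (min_width=8, slack=5)

Answer: |storm   white|
|salty        |
|wilderness   |
|heart     low|
|milk    clean|
|forest   walk|
|dinosaur     |
|waterfall big|
|white machine|
|frog ant     |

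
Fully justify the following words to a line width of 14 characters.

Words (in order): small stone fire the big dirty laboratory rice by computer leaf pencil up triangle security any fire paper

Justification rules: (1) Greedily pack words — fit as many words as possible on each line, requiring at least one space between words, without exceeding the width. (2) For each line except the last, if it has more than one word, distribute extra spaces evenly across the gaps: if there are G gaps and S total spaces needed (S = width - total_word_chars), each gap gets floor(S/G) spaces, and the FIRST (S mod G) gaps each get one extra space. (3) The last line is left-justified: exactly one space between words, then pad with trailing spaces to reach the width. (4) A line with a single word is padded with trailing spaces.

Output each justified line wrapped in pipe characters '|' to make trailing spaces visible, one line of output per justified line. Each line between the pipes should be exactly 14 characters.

Line 1: ['small', 'stone'] (min_width=11, slack=3)
Line 2: ['fire', 'the', 'big'] (min_width=12, slack=2)
Line 3: ['dirty'] (min_width=5, slack=9)
Line 4: ['laboratory'] (min_width=10, slack=4)
Line 5: ['rice', 'by'] (min_width=7, slack=7)
Line 6: ['computer', 'leaf'] (min_width=13, slack=1)
Line 7: ['pencil', 'up'] (min_width=9, slack=5)
Line 8: ['triangle'] (min_width=8, slack=6)
Line 9: ['security', 'any'] (min_width=12, slack=2)
Line 10: ['fire', 'paper'] (min_width=10, slack=4)

Answer: |small    stone|
|fire  the  big|
|dirty         |
|laboratory    |
|rice        by|
|computer  leaf|
|pencil      up|
|triangle      |
|security   any|
|fire paper    |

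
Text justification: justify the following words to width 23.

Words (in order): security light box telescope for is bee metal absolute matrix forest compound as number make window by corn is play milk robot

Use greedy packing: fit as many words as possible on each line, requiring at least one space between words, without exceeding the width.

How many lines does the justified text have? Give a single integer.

Line 1: ['security', 'light', 'box'] (min_width=18, slack=5)
Line 2: ['telescope', 'for', 'is', 'bee'] (min_width=20, slack=3)
Line 3: ['metal', 'absolute', 'matrix'] (min_width=21, slack=2)
Line 4: ['forest', 'compound', 'as'] (min_width=18, slack=5)
Line 5: ['number', 'make', 'window', 'by'] (min_width=21, slack=2)
Line 6: ['corn', 'is', 'play', 'milk', 'robot'] (min_width=23, slack=0)
Total lines: 6

Answer: 6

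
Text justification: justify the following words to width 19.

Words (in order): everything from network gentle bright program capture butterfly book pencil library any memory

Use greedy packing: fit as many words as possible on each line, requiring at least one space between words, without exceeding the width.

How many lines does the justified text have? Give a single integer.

Line 1: ['everything', 'from'] (min_width=15, slack=4)
Line 2: ['network', 'gentle'] (min_width=14, slack=5)
Line 3: ['bright', 'program'] (min_width=14, slack=5)
Line 4: ['capture', 'butterfly'] (min_width=17, slack=2)
Line 5: ['book', 'pencil', 'library'] (min_width=19, slack=0)
Line 6: ['any', 'memory'] (min_width=10, slack=9)
Total lines: 6

Answer: 6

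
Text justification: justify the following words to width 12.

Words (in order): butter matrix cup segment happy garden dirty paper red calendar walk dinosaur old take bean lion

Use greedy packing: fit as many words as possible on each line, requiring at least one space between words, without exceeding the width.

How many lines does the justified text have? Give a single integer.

Answer: 10

Derivation:
Line 1: ['butter'] (min_width=6, slack=6)
Line 2: ['matrix', 'cup'] (min_width=10, slack=2)
Line 3: ['segment'] (min_width=7, slack=5)
Line 4: ['happy', 'garden'] (min_width=12, slack=0)
Line 5: ['dirty', 'paper'] (min_width=11, slack=1)
Line 6: ['red', 'calendar'] (min_width=12, slack=0)
Line 7: ['walk'] (min_width=4, slack=8)
Line 8: ['dinosaur', 'old'] (min_width=12, slack=0)
Line 9: ['take', 'bean'] (min_width=9, slack=3)
Line 10: ['lion'] (min_width=4, slack=8)
Total lines: 10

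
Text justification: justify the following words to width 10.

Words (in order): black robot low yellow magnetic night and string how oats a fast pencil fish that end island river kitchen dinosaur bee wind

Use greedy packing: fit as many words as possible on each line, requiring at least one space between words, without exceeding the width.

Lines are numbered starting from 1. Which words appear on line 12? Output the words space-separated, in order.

Line 1: ['black'] (min_width=5, slack=5)
Line 2: ['robot', 'low'] (min_width=9, slack=1)
Line 3: ['yellow'] (min_width=6, slack=4)
Line 4: ['magnetic'] (min_width=8, slack=2)
Line 5: ['night', 'and'] (min_width=9, slack=1)
Line 6: ['string', 'how'] (min_width=10, slack=0)
Line 7: ['oats', 'a'] (min_width=6, slack=4)
Line 8: ['fast'] (min_width=4, slack=6)
Line 9: ['pencil'] (min_width=6, slack=4)
Line 10: ['fish', 'that'] (min_width=9, slack=1)
Line 11: ['end', 'island'] (min_width=10, slack=0)
Line 12: ['river'] (min_width=5, slack=5)
Line 13: ['kitchen'] (min_width=7, slack=3)
Line 14: ['dinosaur'] (min_width=8, slack=2)
Line 15: ['bee', 'wind'] (min_width=8, slack=2)

Answer: river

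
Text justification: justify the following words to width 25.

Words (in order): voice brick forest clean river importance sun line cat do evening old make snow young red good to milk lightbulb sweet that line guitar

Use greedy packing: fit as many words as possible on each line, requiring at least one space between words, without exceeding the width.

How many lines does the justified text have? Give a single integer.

Answer: 6

Derivation:
Line 1: ['voice', 'brick', 'forest', 'clean'] (min_width=24, slack=1)
Line 2: ['river', 'importance', 'sun', 'line'] (min_width=25, slack=0)
Line 3: ['cat', 'do', 'evening', 'old', 'make'] (min_width=23, slack=2)
Line 4: ['snow', 'young', 'red', 'good', 'to'] (min_width=22, slack=3)
Line 5: ['milk', 'lightbulb', 'sweet', 'that'] (min_width=25, slack=0)
Line 6: ['line', 'guitar'] (min_width=11, slack=14)
Total lines: 6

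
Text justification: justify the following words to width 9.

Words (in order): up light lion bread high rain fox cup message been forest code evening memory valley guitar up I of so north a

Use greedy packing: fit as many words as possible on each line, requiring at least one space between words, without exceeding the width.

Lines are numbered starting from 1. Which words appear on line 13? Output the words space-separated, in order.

Line 1: ['up', 'light'] (min_width=8, slack=1)
Line 2: ['lion'] (min_width=4, slack=5)
Line 3: ['bread'] (min_width=5, slack=4)
Line 4: ['high', 'rain'] (min_width=9, slack=0)
Line 5: ['fox', 'cup'] (min_width=7, slack=2)
Line 6: ['message'] (min_width=7, slack=2)
Line 7: ['been'] (min_width=4, slack=5)
Line 8: ['forest'] (min_width=6, slack=3)
Line 9: ['code'] (min_width=4, slack=5)
Line 10: ['evening'] (min_width=7, slack=2)
Line 11: ['memory'] (min_width=6, slack=3)
Line 12: ['valley'] (min_width=6, slack=3)
Line 13: ['guitar', 'up'] (min_width=9, slack=0)
Line 14: ['I', 'of', 'so'] (min_width=7, slack=2)
Line 15: ['north', 'a'] (min_width=7, slack=2)

Answer: guitar up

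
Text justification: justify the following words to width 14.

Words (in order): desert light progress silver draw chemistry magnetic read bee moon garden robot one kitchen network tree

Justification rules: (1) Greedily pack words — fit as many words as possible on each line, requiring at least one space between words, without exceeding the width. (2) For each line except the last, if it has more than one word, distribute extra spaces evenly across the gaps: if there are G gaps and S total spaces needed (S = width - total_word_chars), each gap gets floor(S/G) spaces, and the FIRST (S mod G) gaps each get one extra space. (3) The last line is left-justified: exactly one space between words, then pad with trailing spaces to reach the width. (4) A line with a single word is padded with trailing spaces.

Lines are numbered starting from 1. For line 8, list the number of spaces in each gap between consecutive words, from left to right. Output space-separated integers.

Answer: 4

Derivation:
Line 1: ['desert', 'light'] (min_width=12, slack=2)
Line 2: ['progress'] (min_width=8, slack=6)
Line 3: ['silver', 'draw'] (min_width=11, slack=3)
Line 4: ['chemistry'] (min_width=9, slack=5)
Line 5: ['magnetic', 'read'] (min_width=13, slack=1)
Line 6: ['bee', 'moon'] (min_width=8, slack=6)
Line 7: ['garden', 'robot'] (min_width=12, slack=2)
Line 8: ['one', 'kitchen'] (min_width=11, slack=3)
Line 9: ['network', 'tree'] (min_width=12, slack=2)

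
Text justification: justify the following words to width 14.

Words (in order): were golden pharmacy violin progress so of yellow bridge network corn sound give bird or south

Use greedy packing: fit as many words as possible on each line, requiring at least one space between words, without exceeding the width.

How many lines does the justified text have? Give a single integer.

Line 1: ['were', 'golden'] (min_width=11, slack=3)
Line 2: ['pharmacy'] (min_width=8, slack=6)
Line 3: ['violin'] (min_width=6, slack=8)
Line 4: ['progress', 'so', 'of'] (min_width=14, slack=0)
Line 5: ['yellow', 'bridge'] (min_width=13, slack=1)
Line 6: ['network', 'corn'] (min_width=12, slack=2)
Line 7: ['sound', 'give'] (min_width=10, slack=4)
Line 8: ['bird', 'or', 'south'] (min_width=13, slack=1)
Total lines: 8

Answer: 8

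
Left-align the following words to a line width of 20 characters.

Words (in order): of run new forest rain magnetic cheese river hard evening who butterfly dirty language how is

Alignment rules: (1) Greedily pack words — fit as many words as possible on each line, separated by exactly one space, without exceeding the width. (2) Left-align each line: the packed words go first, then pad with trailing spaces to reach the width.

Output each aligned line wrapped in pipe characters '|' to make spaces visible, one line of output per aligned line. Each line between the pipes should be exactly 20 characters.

Line 1: ['of', 'run', 'new', 'forest'] (min_width=17, slack=3)
Line 2: ['rain', 'magnetic', 'cheese'] (min_width=20, slack=0)
Line 3: ['river', 'hard', 'evening'] (min_width=18, slack=2)
Line 4: ['who', 'butterfly', 'dirty'] (min_width=19, slack=1)
Line 5: ['language', 'how', 'is'] (min_width=15, slack=5)

Answer: |of run new forest   |
|rain magnetic cheese|
|river hard evening  |
|who butterfly dirty |
|language how is     |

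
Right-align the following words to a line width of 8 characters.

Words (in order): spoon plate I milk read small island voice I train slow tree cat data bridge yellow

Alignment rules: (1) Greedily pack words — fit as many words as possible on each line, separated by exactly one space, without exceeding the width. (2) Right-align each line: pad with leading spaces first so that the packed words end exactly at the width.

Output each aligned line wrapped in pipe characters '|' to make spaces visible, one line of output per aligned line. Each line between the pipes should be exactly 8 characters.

Answer: |   spoon|
| plate I|
|    milk|
|    read|
|   small|
|  island|
| voice I|
|   train|
|    slow|
|tree cat|
|    data|
|  bridge|
|  yellow|

Derivation:
Line 1: ['spoon'] (min_width=5, slack=3)
Line 2: ['plate', 'I'] (min_width=7, slack=1)
Line 3: ['milk'] (min_width=4, slack=4)
Line 4: ['read'] (min_width=4, slack=4)
Line 5: ['small'] (min_width=5, slack=3)
Line 6: ['island'] (min_width=6, slack=2)
Line 7: ['voice', 'I'] (min_width=7, slack=1)
Line 8: ['train'] (min_width=5, slack=3)
Line 9: ['slow'] (min_width=4, slack=4)
Line 10: ['tree', 'cat'] (min_width=8, slack=0)
Line 11: ['data'] (min_width=4, slack=4)
Line 12: ['bridge'] (min_width=6, slack=2)
Line 13: ['yellow'] (min_width=6, slack=2)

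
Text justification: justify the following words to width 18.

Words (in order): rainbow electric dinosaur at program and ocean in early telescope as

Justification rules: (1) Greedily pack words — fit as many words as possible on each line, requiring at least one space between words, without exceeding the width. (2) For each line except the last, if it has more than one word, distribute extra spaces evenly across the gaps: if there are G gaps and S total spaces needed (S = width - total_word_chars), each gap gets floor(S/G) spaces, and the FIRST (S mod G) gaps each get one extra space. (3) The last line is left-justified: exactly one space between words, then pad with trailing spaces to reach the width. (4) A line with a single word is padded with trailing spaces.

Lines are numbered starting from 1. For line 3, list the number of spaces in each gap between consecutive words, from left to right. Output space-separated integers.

Line 1: ['rainbow', 'electric'] (min_width=16, slack=2)
Line 2: ['dinosaur', 'at'] (min_width=11, slack=7)
Line 3: ['program', 'and', 'ocean'] (min_width=17, slack=1)
Line 4: ['in', 'early', 'telescope'] (min_width=18, slack=0)
Line 5: ['as'] (min_width=2, slack=16)

Answer: 2 1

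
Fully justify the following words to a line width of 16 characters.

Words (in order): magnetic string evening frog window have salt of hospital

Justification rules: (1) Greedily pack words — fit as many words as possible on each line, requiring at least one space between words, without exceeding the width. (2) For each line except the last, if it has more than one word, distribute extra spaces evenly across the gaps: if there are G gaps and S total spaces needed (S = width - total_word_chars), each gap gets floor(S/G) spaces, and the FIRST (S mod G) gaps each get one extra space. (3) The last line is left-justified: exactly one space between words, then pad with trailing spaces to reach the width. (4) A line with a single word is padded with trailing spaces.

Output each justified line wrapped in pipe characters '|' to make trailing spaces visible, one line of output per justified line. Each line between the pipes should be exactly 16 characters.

Line 1: ['magnetic', 'string'] (min_width=15, slack=1)
Line 2: ['evening', 'frog'] (min_width=12, slack=4)
Line 3: ['window', 'have', 'salt'] (min_width=16, slack=0)
Line 4: ['of', 'hospital'] (min_width=11, slack=5)

Answer: |magnetic  string|
|evening     frog|
|window have salt|
|of hospital     |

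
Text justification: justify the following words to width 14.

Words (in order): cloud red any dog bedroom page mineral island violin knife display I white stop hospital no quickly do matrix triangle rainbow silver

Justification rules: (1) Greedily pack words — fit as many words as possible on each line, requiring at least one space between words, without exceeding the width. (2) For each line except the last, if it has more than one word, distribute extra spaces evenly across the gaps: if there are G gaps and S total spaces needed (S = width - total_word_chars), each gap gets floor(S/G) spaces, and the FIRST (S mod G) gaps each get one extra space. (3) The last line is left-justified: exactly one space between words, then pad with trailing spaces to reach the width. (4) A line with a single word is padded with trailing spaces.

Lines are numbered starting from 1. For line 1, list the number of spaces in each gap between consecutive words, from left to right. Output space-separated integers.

Answer: 2 1

Derivation:
Line 1: ['cloud', 'red', 'any'] (min_width=13, slack=1)
Line 2: ['dog', 'bedroom'] (min_width=11, slack=3)
Line 3: ['page', 'mineral'] (min_width=12, slack=2)
Line 4: ['island', 'violin'] (min_width=13, slack=1)
Line 5: ['knife', 'display'] (min_width=13, slack=1)
Line 6: ['I', 'white', 'stop'] (min_width=12, slack=2)
Line 7: ['hospital', 'no'] (min_width=11, slack=3)
Line 8: ['quickly', 'do'] (min_width=10, slack=4)
Line 9: ['matrix'] (min_width=6, slack=8)
Line 10: ['triangle'] (min_width=8, slack=6)
Line 11: ['rainbow', 'silver'] (min_width=14, slack=0)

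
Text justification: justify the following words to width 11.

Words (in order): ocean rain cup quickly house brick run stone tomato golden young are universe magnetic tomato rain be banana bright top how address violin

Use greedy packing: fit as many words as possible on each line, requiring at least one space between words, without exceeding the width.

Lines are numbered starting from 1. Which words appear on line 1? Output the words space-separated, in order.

Line 1: ['ocean', 'rain'] (min_width=10, slack=1)
Line 2: ['cup', 'quickly'] (min_width=11, slack=0)
Line 3: ['house', 'brick'] (min_width=11, slack=0)
Line 4: ['run', 'stone'] (min_width=9, slack=2)
Line 5: ['tomato'] (min_width=6, slack=5)
Line 6: ['golden'] (min_width=6, slack=5)
Line 7: ['young', 'are'] (min_width=9, slack=2)
Line 8: ['universe'] (min_width=8, slack=3)
Line 9: ['magnetic'] (min_width=8, slack=3)
Line 10: ['tomato', 'rain'] (min_width=11, slack=0)
Line 11: ['be', 'banana'] (min_width=9, slack=2)
Line 12: ['bright', 'top'] (min_width=10, slack=1)
Line 13: ['how', 'address'] (min_width=11, slack=0)
Line 14: ['violin'] (min_width=6, slack=5)

Answer: ocean rain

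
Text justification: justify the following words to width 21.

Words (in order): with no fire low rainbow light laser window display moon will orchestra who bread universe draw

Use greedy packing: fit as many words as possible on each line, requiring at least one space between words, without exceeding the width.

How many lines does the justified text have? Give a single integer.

Line 1: ['with', 'no', 'fire', 'low'] (min_width=16, slack=5)
Line 2: ['rainbow', 'light', 'laser'] (min_width=19, slack=2)
Line 3: ['window', 'display', 'moon'] (min_width=19, slack=2)
Line 4: ['will', 'orchestra', 'who'] (min_width=18, slack=3)
Line 5: ['bread', 'universe', 'draw'] (min_width=19, slack=2)
Total lines: 5

Answer: 5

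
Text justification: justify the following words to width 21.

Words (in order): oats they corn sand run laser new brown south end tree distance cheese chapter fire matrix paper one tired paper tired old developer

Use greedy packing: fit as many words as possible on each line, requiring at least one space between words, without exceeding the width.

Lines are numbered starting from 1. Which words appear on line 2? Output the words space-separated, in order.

Line 1: ['oats', 'they', 'corn', 'sand'] (min_width=19, slack=2)
Line 2: ['run', 'laser', 'new', 'brown'] (min_width=19, slack=2)
Line 3: ['south', 'end', 'tree'] (min_width=14, slack=7)
Line 4: ['distance', 'cheese'] (min_width=15, slack=6)
Line 5: ['chapter', 'fire', 'matrix'] (min_width=19, slack=2)
Line 6: ['paper', 'one', 'tired', 'paper'] (min_width=21, slack=0)
Line 7: ['tired', 'old', 'developer'] (min_width=19, slack=2)

Answer: run laser new brown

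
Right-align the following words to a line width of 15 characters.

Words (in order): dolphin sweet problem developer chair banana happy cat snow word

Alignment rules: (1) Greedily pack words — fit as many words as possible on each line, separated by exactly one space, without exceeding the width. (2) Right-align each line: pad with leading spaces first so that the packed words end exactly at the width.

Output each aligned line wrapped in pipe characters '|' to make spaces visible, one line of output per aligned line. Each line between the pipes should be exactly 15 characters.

Answer: |  dolphin sweet|
|        problem|
|developer chair|
|   banana happy|
|  cat snow word|

Derivation:
Line 1: ['dolphin', 'sweet'] (min_width=13, slack=2)
Line 2: ['problem'] (min_width=7, slack=8)
Line 3: ['developer', 'chair'] (min_width=15, slack=0)
Line 4: ['banana', 'happy'] (min_width=12, slack=3)
Line 5: ['cat', 'snow', 'word'] (min_width=13, slack=2)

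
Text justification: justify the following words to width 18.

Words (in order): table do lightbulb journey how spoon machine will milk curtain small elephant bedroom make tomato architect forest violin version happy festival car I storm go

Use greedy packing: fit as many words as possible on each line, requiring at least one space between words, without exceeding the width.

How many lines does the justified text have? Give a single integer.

Line 1: ['table', 'do', 'lightbulb'] (min_width=18, slack=0)
Line 2: ['journey', 'how', 'spoon'] (min_width=17, slack=1)
Line 3: ['machine', 'will', 'milk'] (min_width=17, slack=1)
Line 4: ['curtain', 'small'] (min_width=13, slack=5)
Line 5: ['elephant', 'bedroom'] (min_width=16, slack=2)
Line 6: ['make', 'tomato'] (min_width=11, slack=7)
Line 7: ['architect', 'forest'] (min_width=16, slack=2)
Line 8: ['violin', 'version'] (min_width=14, slack=4)
Line 9: ['happy', 'festival', 'car'] (min_width=18, slack=0)
Line 10: ['I', 'storm', 'go'] (min_width=10, slack=8)
Total lines: 10

Answer: 10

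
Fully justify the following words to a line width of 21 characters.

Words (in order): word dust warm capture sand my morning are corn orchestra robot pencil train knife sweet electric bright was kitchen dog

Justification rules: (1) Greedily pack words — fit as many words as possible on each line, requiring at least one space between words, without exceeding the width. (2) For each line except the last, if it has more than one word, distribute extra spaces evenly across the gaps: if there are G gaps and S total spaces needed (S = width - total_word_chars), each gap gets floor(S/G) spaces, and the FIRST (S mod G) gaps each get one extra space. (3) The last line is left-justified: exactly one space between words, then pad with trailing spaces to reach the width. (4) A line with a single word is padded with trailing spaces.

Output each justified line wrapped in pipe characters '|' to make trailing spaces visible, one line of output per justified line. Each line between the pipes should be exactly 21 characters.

Line 1: ['word', 'dust', 'warm'] (min_width=14, slack=7)
Line 2: ['capture', 'sand', 'my'] (min_width=15, slack=6)
Line 3: ['morning', 'are', 'corn'] (min_width=16, slack=5)
Line 4: ['orchestra', 'robot'] (min_width=15, slack=6)
Line 5: ['pencil', 'train', 'knife'] (min_width=18, slack=3)
Line 6: ['sweet', 'electric', 'bright'] (min_width=21, slack=0)
Line 7: ['was', 'kitchen', 'dog'] (min_width=15, slack=6)

Answer: |word     dust    warm|
|capture    sand    my|
|morning    are   corn|
|orchestra       robot|
|pencil   train  knife|
|sweet electric bright|
|was kitchen dog      |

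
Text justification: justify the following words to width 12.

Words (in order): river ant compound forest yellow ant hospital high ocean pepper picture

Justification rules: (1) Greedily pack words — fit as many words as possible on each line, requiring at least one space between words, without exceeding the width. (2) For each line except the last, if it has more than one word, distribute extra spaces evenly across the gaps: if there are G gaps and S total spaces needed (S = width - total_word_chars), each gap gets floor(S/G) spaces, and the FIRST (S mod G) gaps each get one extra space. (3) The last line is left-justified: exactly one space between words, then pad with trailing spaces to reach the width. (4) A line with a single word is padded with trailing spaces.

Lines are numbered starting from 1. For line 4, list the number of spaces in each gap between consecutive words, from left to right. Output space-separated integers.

Answer: 3

Derivation:
Line 1: ['river', 'ant'] (min_width=9, slack=3)
Line 2: ['compound'] (min_width=8, slack=4)
Line 3: ['forest'] (min_width=6, slack=6)
Line 4: ['yellow', 'ant'] (min_width=10, slack=2)
Line 5: ['hospital'] (min_width=8, slack=4)
Line 6: ['high', 'ocean'] (min_width=10, slack=2)
Line 7: ['pepper'] (min_width=6, slack=6)
Line 8: ['picture'] (min_width=7, slack=5)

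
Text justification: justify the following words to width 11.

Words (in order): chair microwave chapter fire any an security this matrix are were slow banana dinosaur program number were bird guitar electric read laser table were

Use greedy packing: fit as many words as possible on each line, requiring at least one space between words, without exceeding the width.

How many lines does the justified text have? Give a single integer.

Answer: 15

Derivation:
Line 1: ['chair'] (min_width=5, slack=6)
Line 2: ['microwave'] (min_width=9, slack=2)
Line 3: ['chapter'] (min_width=7, slack=4)
Line 4: ['fire', 'any', 'an'] (min_width=11, slack=0)
Line 5: ['security'] (min_width=8, slack=3)
Line 6: ['this', 'matrix'] (min_width=11, slack=0)
Line 7: ['are', 'were'] (min_width=8, slack=3)
Line 8: ['slow', 'banana'] (min_width=11, slack=0)
Line 9: ['dinosaur'] (min_width=8, slack=3)
Line 10: ['program'] (min_width=7, slack=4)
Line 11: ['number', 'were'] (min_width=11, slack=0)
Line 12: ['bird', 'guitar'] (min_width=11, slack=0)
Line 13: ['electric'] (min_width=8, slack=3)
Line 14: ['read', 'laser'] (min_width=10, slack=1)
Line 15: ['table', 'were'] (min_width=10, slack=1)
Total lines: 15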